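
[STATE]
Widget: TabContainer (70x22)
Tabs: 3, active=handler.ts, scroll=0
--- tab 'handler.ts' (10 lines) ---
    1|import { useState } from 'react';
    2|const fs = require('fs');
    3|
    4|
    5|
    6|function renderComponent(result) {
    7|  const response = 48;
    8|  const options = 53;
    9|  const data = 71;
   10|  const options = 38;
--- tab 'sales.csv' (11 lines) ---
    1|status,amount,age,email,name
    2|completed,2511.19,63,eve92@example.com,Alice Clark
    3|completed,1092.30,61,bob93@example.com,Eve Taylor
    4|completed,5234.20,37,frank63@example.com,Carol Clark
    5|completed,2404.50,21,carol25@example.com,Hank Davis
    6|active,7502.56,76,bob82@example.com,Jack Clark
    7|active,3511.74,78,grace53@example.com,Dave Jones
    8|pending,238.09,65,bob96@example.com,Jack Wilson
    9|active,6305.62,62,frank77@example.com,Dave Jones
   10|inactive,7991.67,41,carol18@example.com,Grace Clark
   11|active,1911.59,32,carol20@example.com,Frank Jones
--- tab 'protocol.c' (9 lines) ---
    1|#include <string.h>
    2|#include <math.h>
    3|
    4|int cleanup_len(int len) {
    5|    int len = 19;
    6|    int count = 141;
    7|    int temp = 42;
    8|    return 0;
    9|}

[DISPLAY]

[handler.ts]│ sales.csv │ protocol.c                                  
──────────────────────────────────────────────────────────────────────
import { useState } from 'react';                                     
const fs = require('fs');                                             
                                                                      
                                                                      
                                                                      
function renderComponent(result) {                                    
  const response = 48;                                                
  const options = 53;                                                 
  const data = 71;                                                    
  const options = 38;                                                 
                                                                      
                                                                      
                                                                      
                                                                      
                                                                      
                                                                      
                                                                      
                                                                      
                                                                      
                                                                      


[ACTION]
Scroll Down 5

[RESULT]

[handler.ts]│ sales.csv │ protocol.c                                  
──────────────────────────────────────────────────────────────────────
function renderComponent(result) {                                    
  const response = 48;                                                
  const options = 53;                                                 
  const data = 71;                                                    
  const options = 38;                                                 
                                                                      
                                                                      
                                                                      
                                                                      
                                                                      
                                                                      
                                                                      
                                                                      
                                                                      
                                                                      
                                                                      
                                                                      
                                                                      
                                                                      
                                                                      


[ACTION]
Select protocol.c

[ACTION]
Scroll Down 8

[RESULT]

 handler.ts │ sales.csv │[protocol.c]                                 
──────────────────────────────────────────────────────────────────────
}                                                                     
                                                                      
                                                                      
                                                                      
                                                                      
                                                                      
                                                                      
                                                                      
                                                                      
                                                                      
                                                                      
                                                                      
                                                                      
                                                                      
                                                                      
                                                                      
                                                                      
                                                                      
                                                                      
                                                                      


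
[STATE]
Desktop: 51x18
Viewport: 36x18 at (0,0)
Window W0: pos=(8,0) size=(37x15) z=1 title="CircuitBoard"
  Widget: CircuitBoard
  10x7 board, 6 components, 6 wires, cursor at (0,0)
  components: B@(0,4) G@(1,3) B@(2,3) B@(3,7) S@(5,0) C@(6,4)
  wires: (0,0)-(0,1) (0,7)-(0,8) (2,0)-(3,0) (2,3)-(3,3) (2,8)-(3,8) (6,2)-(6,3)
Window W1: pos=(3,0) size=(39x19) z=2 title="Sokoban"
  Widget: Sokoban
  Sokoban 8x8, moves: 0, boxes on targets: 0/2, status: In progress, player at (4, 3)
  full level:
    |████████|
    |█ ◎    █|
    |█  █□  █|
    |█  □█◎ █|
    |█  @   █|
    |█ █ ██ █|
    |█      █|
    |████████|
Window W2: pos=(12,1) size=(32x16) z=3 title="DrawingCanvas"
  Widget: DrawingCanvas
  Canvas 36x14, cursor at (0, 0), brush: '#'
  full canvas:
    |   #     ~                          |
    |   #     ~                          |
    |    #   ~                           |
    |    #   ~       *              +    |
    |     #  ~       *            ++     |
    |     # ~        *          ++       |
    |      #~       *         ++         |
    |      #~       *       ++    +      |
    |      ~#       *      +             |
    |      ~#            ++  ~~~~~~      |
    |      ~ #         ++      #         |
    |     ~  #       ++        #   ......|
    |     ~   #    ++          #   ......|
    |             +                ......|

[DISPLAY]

   ┏━━━━━━━━━━━━━━━━━━━━━━━━━━━━━━━━
   ┃ Sokoban┏━━━━━━━━━━━━━━━━━━━━━━━
   ┠────────┃ DrawingCanvas         
   ┃████████┠───────────────────────
   ┃█ ◎    █┃+  #     ~             
   ┃█  █□  █┃   #     ~             
   ┃█  □█◎ █┃    #   ~              
   ┃█  @   █┃    #   ~       *      
   ┃█ █ ██ █┃     #  ~       *      
   ┃█      █┃     # ~        *      
   ┃████████┃      #~       *       
   ┃Moves: 0┃      #~       *       
   ┃        ┃      ~#       *      +
   ┃        ┃      ~#            ++ 
   ┃        ┃      ~ #         ++   
   ┃        ┃     ~  #       ++     
   ┃        ┗━━━━━━━━━━━━━━━━━━━━━━━
   ┃                                


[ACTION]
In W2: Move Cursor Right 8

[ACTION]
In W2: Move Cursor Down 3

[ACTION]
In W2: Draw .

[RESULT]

   ┏━━━━━━━━━━━━━━━━━━━━━━━━━━━━━━━━
   ┃ Sokoban┏━━━━━━━━━━━━━━━━━━━━━━━
   ┠────────┃ DrawingCanvas         
   ┃████████┠───────────────────────
   ┃█ ◎    █┃   #     ~             
   ┃█  █□  █┃   #     ~             
   ┃█  □█◎ █┃    #   ~              
   ┃█  @   █┃    #   .       *      
   ┃█ █ ██ █┃     #  ~       *      
   ┃█      █┃     # ~        *      
   ┃████████┃      #~       *       
   ┃Moves: 0┃      #~       *       
   ┃        ┃      ~#       *      +
   ┃        ┃      ~#            ++ 
   ┃        ┃      ~ #         ++   
   ┃        ┃     ~  #       ++     
   ┃        ┗━━━━━━━━━━━━━━━━━━━━━━━
   ┃                                


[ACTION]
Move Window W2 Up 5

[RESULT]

   ┏━━━━━━━━┏━━━━━━━━━━━━━━━━━━━━━━━
   ┃ Sokoban┃ DrawingCanvas         
   ┠────────┠───────────────────────
   ┃████████┃   #     ~             
   ┃█ ◎    █┃   #     ~             
   ┃█  █□  █┃    #   ~              
   ┃█  □█◎ █┃    #   .       *      
   ┃█  @   █┃     #  ~       *      
   ┃█ █ ██ █┃     # ~        *      
   ┃█      █┃      #~       *       
   ┃████████┃      #~       *       
   ┃Moves: 0┃      ~#       *      +
   ┃        ┃      ~#            ++ 
   ┃        ┃      ~ #         ++   
   ┃        ┃     ~  #       ++     
   ┃        ┗━━━━━━━━━━━━━━━━━━━━━━━
   ┃                                
   ┃                                


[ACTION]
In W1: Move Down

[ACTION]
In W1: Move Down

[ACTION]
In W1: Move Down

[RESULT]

   ┏━━━━━━━━┏━━━━━━━━━━━━━━━━━━━━━━━
   ┃ Sokoban┃ DrawingCanvas         
   ┠────────┠───────────────────────
   ┃████████┃   #     ~             
   ┃█ ◎    █┃   #     ~             
   ┃█  █□  █┃    #   ~              
   ┃█  □█◎ █┃    #   .       *      
   ┃█      █┃     #  ~       *      
   ┃█ █ ██ █┃     # ~        *      
   ┃█  @   █┃      #~       *       
   ┃████████┃      #~       *       
   ┃Moves: 2┃      ~#       *      +
   ┃        ┃      ~#            ++ 
   ┃        ┃      ~ #         ++   
   ┃        ┃     ~  #       ++     
   ┃        ┗━━━━━━━━━━━━━━━━━━━━━━━
   ┃                                
   ┃                                


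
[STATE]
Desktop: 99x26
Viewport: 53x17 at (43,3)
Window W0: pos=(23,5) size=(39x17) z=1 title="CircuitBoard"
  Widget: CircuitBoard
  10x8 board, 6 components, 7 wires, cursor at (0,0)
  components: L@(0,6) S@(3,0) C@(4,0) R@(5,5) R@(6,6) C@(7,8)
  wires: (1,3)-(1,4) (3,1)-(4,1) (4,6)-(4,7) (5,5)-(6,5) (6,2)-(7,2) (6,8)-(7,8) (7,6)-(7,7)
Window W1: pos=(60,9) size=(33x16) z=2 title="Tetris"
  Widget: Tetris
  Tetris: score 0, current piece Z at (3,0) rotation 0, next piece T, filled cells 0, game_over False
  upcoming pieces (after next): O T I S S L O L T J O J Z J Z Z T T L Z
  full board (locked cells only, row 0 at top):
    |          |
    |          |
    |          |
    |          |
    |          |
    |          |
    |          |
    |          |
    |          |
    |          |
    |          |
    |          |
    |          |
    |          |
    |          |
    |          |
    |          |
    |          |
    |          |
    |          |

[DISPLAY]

                                                     
                                                     
━━━━━━━━━━━━━━━━━━┓                                  
                  ┃                                  
──────────────────┨                                  
8 9               ┃                                  
         L       ┏━━━━━━━━━━━━━━━━━━━━━━━━━━━━━━━┓   
                 ┃ Tetris                        ┃   
 ·               ┠───────────────────────────────┨   
                 ┃          │Next:               ┃   
                 ┃          │ ▒                  ┃   
                 ┃          │▒▒▒                 ┃   
                 ┃          │                    ┃   
                 ┃          │                    ┃   
         · ─ ·   ┃          │                    ┃   
                 ┃          │Score:              ┃   
     R           ┃          │0                   ┃   


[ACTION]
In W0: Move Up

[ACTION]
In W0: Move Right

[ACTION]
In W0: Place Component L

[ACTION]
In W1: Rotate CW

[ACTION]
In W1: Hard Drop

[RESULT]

                                                     
                                                     
━━━━━━━━━━━━━━━━━━┓                                  
                  ┃                                  
──────────────────┨                                  
8 9               ┃                                  
         L       ┏━━━━━━━━━━━━━━━━━━━━━━━━━━━━━━━┓   
                 ┃ Tetris                        ┃   
 ·               ┠───────────────────────────────┨   
                 ┃          │Next:               ┃   
                 ┃          │▓▓                  ┃   
                 ┃          │▓▓                  ┃   
                 ┃          │                    ┃   
                 ┃          │                    ┃   
         · ─ ·   ┃          │                    ┃   
                 ┃          │Score:              ┃   
     R           ┃          │0                   ┃   


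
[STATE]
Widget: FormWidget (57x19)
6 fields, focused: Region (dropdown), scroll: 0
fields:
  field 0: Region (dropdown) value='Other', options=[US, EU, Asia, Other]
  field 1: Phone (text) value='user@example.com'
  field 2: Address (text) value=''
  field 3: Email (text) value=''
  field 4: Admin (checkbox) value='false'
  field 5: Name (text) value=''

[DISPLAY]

> Region:     [Other                                   ▼]
  Phone:      [user@example.com                         ]
  Address:    [                                         ]
  Email:      [                                         ]
  Admin:      [ ]                                        
  Name:       [                                         ]
                                                         
                                                         
                                                         
                                                         
                                                         
                                                         
                                                         
                                                         
                                                         
                                                         
                                                         
                                                         
                                                         


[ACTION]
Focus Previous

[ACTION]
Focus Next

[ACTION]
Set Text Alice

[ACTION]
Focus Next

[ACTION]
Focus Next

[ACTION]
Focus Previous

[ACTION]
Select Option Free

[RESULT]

  Region:     [Other                                   ▼]
> Phone:      [user@example.com                         ]
  Address:    [                                         ]
  Email:      [                                         ]
  Admin:      [ ]                                        
  Name:       [                                         ]
                                                         
                                                         
                                                         
                                                         
                                                         
                                                         
                                                         
                                                         
                                                         
                                                         
                                                         
                                                         
                                                         


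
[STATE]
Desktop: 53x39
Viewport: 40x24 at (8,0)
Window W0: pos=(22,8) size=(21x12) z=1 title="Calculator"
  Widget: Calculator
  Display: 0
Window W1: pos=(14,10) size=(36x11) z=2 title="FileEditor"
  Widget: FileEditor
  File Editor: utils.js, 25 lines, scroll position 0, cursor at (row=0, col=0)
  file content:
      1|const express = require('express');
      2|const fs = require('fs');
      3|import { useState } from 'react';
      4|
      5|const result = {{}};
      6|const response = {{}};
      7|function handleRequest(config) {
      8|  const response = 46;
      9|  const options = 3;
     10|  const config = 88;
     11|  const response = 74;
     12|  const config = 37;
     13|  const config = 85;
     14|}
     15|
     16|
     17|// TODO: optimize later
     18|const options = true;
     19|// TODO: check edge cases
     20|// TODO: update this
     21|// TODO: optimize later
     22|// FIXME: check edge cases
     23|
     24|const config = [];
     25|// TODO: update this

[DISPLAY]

                                        
                                        
                                        
                                        
                                        
                                        
                                        
                                        
              ┏━━━━━━━━━━━━━━━━━━━┓     
              ┃ Calculator        ┃     
      ┏━━━━━━━━━━━━━━━━━━━━━━━━━━━━━━━━━
      ┃ FileEditor                      
      ┠─────────────────────────────────
      ┃█onst express = require('express'
      ┃const fs = require('fs');        
      ┃import { useState } from 'react';
      ┃                                 
      ┃const result = {{}};             
      ┃const response = {{}};           
      ┃function handleRequest(config) { 
      ┗━━━━━━━━━━━━━━━━━━━━━━━━━━━━━━━━━
                                        
                                        
                                        


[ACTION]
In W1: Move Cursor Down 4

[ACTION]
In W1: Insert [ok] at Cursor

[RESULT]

                                        
                                        
                                        
                                        
                                        
                                        
                                        
                                        
              ┏━━━━━━━━━━━━━━━━━━━┓     
              ┃ Calculator        ┃     
      ┏━━━━━━━━━━━━━━━━━━━━━━━━━━━━━━━━━
      ┃ FileEditor                      
      ┠─────────────────────────────────
      ┃const express = require('express'
      ┃const fs = require('fs');        
      ┃import { useState } from 'react';
      ┃                                 
      ┃ok█onst result = {{}};           
      ┃const response = {{}};           
      ┃function handleRequest(config) { 
      ┗━━━━━━━━━━━━━━━━━━━━━━━━━━━━━━━━━
                                        
                                        
                                        


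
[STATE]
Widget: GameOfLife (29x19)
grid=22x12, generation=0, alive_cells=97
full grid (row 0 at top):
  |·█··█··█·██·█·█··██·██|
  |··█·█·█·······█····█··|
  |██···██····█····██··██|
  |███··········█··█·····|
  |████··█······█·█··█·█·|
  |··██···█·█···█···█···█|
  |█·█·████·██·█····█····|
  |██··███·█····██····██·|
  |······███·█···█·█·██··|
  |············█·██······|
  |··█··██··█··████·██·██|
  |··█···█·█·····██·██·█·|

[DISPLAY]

Gen: 0                       
·█··█··█·██·█·█··██·██       
··█·█·█·······█····█··       
██···██····█····██··██       
███··········█··█·····       
████··█······█·█··█·█·       
··██···█·█···█···█···█       
█·█·████·██·█····█····       
██··███·█····██····██·       
······███·█···█·█·██··       
············█·██······       
··█··██··█··████·██·██       
··█···█·█·····██·██·█·       
                             
                             
                             
                             
                             
                             


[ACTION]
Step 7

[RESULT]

Gen: 7                       
······················       
··████·██·······█████·       
··█··········█████·██·       
··█···█···█··██····█··       
·······█···█··█████···       
········█···█·········       
██············█████·█·       
█·········█·······██··       
██··········█···█··█··       
··········█···█·█·····       
······█·█·█····█······       
······················       
                             
                             
                             
                             
                             
                             


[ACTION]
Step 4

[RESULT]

Gen: 11                      
······················       
·███·█·······███···█··       
·██·█·█·····████······       
···███······████······       
···········█·█········       
············██···██·█·       
············████████··       
················██·█··       
······················       
················█·█···       
················█·····       
······················       
                             
                             
                             
                             
                             
                             


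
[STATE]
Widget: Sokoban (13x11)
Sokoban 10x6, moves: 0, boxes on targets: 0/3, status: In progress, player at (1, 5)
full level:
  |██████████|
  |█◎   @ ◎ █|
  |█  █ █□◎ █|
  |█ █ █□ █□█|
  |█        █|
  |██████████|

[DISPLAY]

██████████   
█◎   @ ◎ █   
█  █ █□◎ █   
█ █ █□ █□█   
█        █   
██████████   
Moves: 0  0/3
             
             
             
             


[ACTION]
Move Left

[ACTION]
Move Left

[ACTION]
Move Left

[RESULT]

██████████   
█◎@    ◎ █   
█  █ █□◎ █   
█ █ █□ █□█   
█        █   
██████████   
Moves: 3  0/3
             
             
             
             


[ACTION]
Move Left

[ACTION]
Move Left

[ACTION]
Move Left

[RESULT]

██████████   
█+     ◎ █   
█  █ █□◎ █   
█ █ █□ █□█   
█        █   
██████████   
Moves: 4  0/3
             
             
             
             


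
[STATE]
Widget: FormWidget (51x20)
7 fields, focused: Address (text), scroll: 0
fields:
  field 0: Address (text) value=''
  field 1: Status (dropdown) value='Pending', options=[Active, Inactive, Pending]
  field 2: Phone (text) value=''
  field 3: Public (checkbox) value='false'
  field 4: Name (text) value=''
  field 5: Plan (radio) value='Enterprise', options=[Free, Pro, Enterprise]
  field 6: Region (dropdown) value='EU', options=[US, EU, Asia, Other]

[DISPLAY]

> Address:    [                                   ]
  Status:     [Pending                           ▼]
  Phone:      [                                   ]
  Public:     [ ]                                  
  Name:       [                                   ]
  Plan:       ( ) Free  ( ) Pro  (●) Enterprise    
  Region:     [EU                                ▼]
                                                   
                                                   
                                                   
                                                   
                                                   
                                                   
                                                   
                                                   
                                                   
                                                   
                                                   
                                                   
                                                   


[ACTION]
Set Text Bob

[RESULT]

> Address:    [Bob                                ]
  Status:     [Pending                           ▼]
  Phone:      [                                   ]
  Public:     [ ]                                  
  Name:       [                                   ]
  Plan:       ( ) Free  ( ) Pro  (●) Enterprise    
  Region:     [EU                                ▼]
                                                   
                                                   
                                                   
                                                   
                                                   
                                                   
                                                   
                                                   
                                                   
                                                   
                                                   
                                                   
                                                   


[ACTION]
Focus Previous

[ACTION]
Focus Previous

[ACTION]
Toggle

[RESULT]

  Address:    [Bob                                ]
  Status:     [Pending                           ▼]
  Phone:      [                                   ]
  Public:     [ ]                                  
  Name:       [                                   ]
> Plan:       ( ) Free  ( ) Pro  (●) Enterprise    
  Region:     [EU                                ▼]
                                                   
                                                   
                                                   
                                                   
                                                   
                                                   
                                                   
                                                   
                                                   
                                                   
                                                   
                                                   
                                                   


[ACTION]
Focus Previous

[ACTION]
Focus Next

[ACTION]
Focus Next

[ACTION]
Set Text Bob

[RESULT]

  Address:    [Bob                                ]
  Status:     [Pending                           ▼]
  Phone:      [                                   ]
  Public:     [ ]                                  
  Name:       [                                   ]
  Plan:       ( ) Free  ( ) Pro  (●) Enterprise    
> Region:     [EU                                ▼]
                                                   
                                                   
                                                   
                                                   
                                                   
                                                   
                                                   
                                                   
                                                   
                                                   
                                                   
                                                   
                                                   


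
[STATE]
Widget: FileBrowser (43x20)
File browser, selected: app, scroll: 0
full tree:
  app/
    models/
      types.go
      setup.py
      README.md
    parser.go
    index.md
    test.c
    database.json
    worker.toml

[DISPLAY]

> [-] app/                                 
    [+] models/                            
    parser.go                              
    index.md                               
    test.c                                 
    database.json                          
    worker.toml                            
                                           
                                           
                                           
                                           
                                           
                                           
                                           
                                           
                                           
                                           
                                           
                                           
                                           


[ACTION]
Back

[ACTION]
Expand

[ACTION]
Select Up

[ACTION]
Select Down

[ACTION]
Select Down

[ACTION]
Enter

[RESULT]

  [-] app/                                 
    [+] models/                            
  > parser.go                              
    index.md                               
    test.c                                 
    database.json                          
    worker.toml                            
                                           
                                           
                                           
                                           
                                           
                                           
                                           
                                           
                                           
                                           
                                           
                                           
                                           


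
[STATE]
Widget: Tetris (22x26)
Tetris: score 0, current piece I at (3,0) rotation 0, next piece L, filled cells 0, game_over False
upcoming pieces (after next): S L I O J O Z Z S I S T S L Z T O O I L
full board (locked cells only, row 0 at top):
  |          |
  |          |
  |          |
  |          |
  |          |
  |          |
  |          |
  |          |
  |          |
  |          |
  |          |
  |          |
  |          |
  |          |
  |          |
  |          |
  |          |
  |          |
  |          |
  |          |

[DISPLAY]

   ████   │Next:      
          │  ▒        
          │▒▒▒        
          │           
          │           
          │           
          │Score:     
          │0          
          │           
          │           
          │           
          │           
          │           
          │           
          │           
          │           
          │           
          │           
          │           
          │           
          │           
          │           
          │           
          │           
          │           
          │           


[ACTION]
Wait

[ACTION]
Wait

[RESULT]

          │Next:      
          │  ▒        
   ████   │▒▒▒        
          │           
          │           
          │           
          │Score:     
          │0          
          │           
          │           
          │           
          │           
          │           
          │           
          │           
          │           
          │           
          │           
          │           
          │           
          │           
          │           
          │           
          │           
          │           
          │           


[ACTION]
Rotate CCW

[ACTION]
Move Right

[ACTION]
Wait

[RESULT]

          │Next:      
          │  ▒        
          │▒▒▒        
    █     │           
    █     │           
    █     │           
    █     │Score:     
          │0          
          │           
          │           
          │           
          │           
          │           
          │           
          │           
          │           
          │           
          │           
          │           
          │           
          │           
          │           
          │           
          │           
          │           
          │           


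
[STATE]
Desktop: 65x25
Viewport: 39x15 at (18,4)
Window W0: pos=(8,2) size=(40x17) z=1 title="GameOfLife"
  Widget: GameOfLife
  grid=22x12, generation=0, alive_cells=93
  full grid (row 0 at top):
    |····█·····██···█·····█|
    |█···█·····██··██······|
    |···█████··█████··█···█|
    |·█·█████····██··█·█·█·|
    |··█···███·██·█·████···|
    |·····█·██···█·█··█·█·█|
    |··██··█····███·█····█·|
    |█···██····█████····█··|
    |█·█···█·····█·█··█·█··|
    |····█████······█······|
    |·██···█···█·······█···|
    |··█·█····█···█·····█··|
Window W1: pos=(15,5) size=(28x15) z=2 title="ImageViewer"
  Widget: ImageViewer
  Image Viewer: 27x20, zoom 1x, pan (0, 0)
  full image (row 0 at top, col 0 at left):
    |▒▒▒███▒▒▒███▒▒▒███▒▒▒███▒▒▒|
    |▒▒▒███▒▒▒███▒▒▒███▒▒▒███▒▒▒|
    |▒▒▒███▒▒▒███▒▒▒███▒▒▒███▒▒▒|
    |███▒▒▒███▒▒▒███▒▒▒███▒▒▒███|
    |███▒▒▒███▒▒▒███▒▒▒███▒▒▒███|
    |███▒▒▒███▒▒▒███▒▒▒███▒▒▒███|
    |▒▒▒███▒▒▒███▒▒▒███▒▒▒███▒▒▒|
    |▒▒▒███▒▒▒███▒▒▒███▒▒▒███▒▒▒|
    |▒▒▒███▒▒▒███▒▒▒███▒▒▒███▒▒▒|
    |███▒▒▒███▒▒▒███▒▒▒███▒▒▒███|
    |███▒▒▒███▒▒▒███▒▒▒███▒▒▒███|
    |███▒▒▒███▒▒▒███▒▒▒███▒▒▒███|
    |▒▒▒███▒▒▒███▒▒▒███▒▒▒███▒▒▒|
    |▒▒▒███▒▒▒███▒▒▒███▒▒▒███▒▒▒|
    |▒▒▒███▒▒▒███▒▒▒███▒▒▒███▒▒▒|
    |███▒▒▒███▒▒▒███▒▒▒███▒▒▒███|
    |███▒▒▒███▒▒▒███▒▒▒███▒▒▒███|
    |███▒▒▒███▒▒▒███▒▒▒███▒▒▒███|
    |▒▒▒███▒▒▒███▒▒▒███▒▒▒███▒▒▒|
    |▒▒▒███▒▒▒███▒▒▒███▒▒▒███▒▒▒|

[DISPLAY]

─────────────────────────────┨         
━━━━━━━━━━━━━━━━━━━━━━━━┓    ┃         
mageViewer              ┃    ┃         
────────────────────────┨    ┃         
▒███▒▒▒███▒▒▒███▒▒▒███▒▒┃    ┃         
▒███▒▒▒███▒▒▒███▒▒▒███▒▒┃    ┃         
▒███▒▒▒███▒▒▒███▒▒▒███▒▒┃    ┃         
█▒▒▒███▒▒▒███▒▒▒███▒▒▒██┃    ┃         
█▒▒▒███▒▒▒███▒▒▒███▒▒▒██┃    ┃         
█▒▒▒███▒▒▒███▒▒▒███▒▒▒██┃    ┃         
▒███▒▒▒███▒▒▒███▒▒▒███▒▒┃    ┃         
▒███▒▒▒███▒▒▒███▒▒▒███▒▒┃    ┃         
▒███▒▒▒███▒▒▒███▒▒▒███▒▒┃    ┃         
█▒▒▒███▒▒▒███▒▒▒███▒▒▒██┃    ┃         
█▒▒▒███▒▒▒███▒▒▒███▒▒▒██┃━━━━┛         


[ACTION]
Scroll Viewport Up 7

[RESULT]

                                       
                                       
━━━━━━━━━━━━━━━━━━━━━━━━━━━━━┓         
fe                           ┃         
─────────────────────────────┨         
━━━━━━━━━━━━━━━━━━━━━━━━┓    ┃         
mageViewer              ┃    ┃         
────────────────────────┨    ┃         
▒███▒▒▒███▒▒▒███▒▒▒███▒▒┃    ┃         
▒███▒▒▒███▒▒▒███▒▒▒███▒▒┃    ┃         
▒███▒▒▒███▒▒▒███▒▒▒███▒▒┃    ┃         
█▒▒▒███▒▒▒███▒▒▒███▒▒▒██┃    ┃         
█▒▒▒███▒▒▒███▒▒▒███▒▒▒██┃    ┃         
█▒▒▒███▒▒▒███▒▒▒███▒▒▒██┃    ┃         
▒███▒▒▒███▒▒▒███▒▒▒███▒▒┃    ┃         


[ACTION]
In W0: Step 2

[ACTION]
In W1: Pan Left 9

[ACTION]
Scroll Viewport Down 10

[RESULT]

▒███▒▒▒███▒▒▒███▒▒▒███▒▒┃    ┃         
█▒▒▒███▒▒▒███▒▒▒███▒▒▒██┃    ┃         
█▒▒▒███▒▒▒███▒▒▒███▒▒▒██┃    ┃         
█▒▒▒███▒▒▒███▒▒▒███▒▒▒██┃    ┃         
▒███▒▒▒███▒▒▒███▒▒▒███▒▒┃    ┃         
▒███▒▒▒███▒▒▒███▒▒▒███▒▒┃    ┃         
▒███▒▒▒███▒▒▒███▒▒▒███▒▒┃    ┃         
█▒▒▒███▒▒▒███▒▒▒███▒▒▒██┃    ┃         
█▒▒▒███▒▒▒███▒▒▒███▒▒▒██┃━━━━┛         
━━━━━━━━━━━━━━━━━━━━━━━━┛              
                                       
                                       
                                       
                                       
                                       
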